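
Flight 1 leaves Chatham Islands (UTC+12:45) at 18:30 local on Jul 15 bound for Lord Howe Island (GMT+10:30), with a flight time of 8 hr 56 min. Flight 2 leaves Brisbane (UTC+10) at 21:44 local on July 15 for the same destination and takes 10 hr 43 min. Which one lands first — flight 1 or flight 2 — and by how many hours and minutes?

the first, by 7 hours 46 minutes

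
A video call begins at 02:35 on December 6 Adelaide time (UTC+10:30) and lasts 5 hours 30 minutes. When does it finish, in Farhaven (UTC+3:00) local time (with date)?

Convert start to UTC: 02:35 − 10:30 = 16:05 UTC on Dec 5.
Add 5 hours and 30 minutes duration → 21:35 UTC.
Farhaven is UTC+3:00, so local end time = 21:35 + 3:00 = 00:35 on Dec 6.

00:35 on December 6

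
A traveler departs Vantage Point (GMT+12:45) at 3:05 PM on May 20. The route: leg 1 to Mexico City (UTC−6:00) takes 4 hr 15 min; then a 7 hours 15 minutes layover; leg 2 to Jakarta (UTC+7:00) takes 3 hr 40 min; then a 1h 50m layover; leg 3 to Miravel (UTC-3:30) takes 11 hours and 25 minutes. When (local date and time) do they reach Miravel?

3:15 AM on May 21

Convert departure to UTC: 3:05 PM − 12:45 = 2:20 AM UTC on May 20.
Add 4 hours 15 minutes leg 1 → 6:35 AM UTC.
Add 7 hours and 15 minutes layover in Mexico City → 1:50 PM UTC.
Add 3 hours and 40 minutes leg 2 → 5:30 PM UTC.
Add 1 hour and 50 minutes layover in Jakarta → 7:20 PM UTC.
Add 11 hours 25 minutes leg 3 → 6:45 AM UTC (May 21).
Miravel is UTC−3:30, so local arrival = 6:45 AM − 3:30 = 3:15 AM on May 21.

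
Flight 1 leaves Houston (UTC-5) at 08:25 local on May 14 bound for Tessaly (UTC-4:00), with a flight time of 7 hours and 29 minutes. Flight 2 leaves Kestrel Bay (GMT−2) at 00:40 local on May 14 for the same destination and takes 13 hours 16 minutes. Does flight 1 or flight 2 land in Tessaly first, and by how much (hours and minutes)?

the second, by 4 hours 58 minutes

Flight 1 in UTC: 08:25 + 5:00 = 13:25 on May 14.
+7 hours and 29 minutes → arrive 20:54 UTC on May 14.
Flight 2 in UTC: 00:40 + 2:00 = 02:40 on May 14.
+13 hours 16 minutes → arrive 15:56 UTC on May 14.
Flight 2 lands earlier by 4 hours 58 minutes.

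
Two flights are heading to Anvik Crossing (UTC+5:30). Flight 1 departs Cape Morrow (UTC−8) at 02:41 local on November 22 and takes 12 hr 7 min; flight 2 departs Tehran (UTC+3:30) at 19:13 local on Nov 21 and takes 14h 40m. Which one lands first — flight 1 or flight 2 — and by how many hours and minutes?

Flight 1 in UTC: 02:41 + 8:00 = 10:41 on Nov 22.
+12 hours and 7 minutes → arrive 22:48 UTC on Nov 22.
Flight 2 in UTC: 19:13 − 3:30 = 15:43 on Nov 21.
+14 hours and 40 minutes → arrive 06:23 UTC on Nov 22.
Flight 2 lands earlier by 16 hours 25 minutes.

the second, by 16 hours 25 minutes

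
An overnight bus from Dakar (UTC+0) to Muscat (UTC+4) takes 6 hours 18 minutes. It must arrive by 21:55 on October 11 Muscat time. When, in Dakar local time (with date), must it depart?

Target arrival in UTC: 21:55 − 4:00 = 17:55 on Oct 11.
Subtract 6 hours and 18 minutes → departure 11:37 UTC on Oct 11.
Dakar is UTC+0, so departure is 11:37 on Oct 11.

11:37 on Oct 11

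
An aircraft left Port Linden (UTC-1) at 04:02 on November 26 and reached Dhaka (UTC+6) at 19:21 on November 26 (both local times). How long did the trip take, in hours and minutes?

Dhaka is 7:00 ahead of Port Linden.
Clock-face elapsed time (ignoring zones) is 15 hours 19 minutes.
Actual elapsed = 15 hours 19 minutes − 7:00 = 8 hours 19 minutes.

8 hours 19 minutes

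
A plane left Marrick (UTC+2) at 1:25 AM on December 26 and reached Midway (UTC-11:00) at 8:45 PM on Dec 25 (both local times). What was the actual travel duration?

8 hours 20 minutes

Departure in UTC: 1:25 AM − 2:00 = 11:25 PM on Dec 25.
Arrival in UTC: 8:45 PM + 11:00 = 7:45 AM on Dec 26.
Elapsed = 7:45 AM − 11:25 PM (+1 day) = 8 hours 20 minutes.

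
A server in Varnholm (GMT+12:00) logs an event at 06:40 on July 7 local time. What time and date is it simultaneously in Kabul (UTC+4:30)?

In UTC: 06:40 − 12:00 = 18:40 on Jul 6.
Kabul is UTC+4:30: 18:40 + 4:30 = 23:10 on Jul 6.

23:10 on July 6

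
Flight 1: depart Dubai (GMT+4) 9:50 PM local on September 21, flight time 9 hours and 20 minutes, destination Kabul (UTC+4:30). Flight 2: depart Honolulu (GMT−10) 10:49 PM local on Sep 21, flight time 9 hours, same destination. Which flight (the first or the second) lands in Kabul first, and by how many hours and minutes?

the first, by 14 hours 39 minutes

Flight 1 in UTC: 9:50 PM − 4:00 = 5:50 PM on Sep 21.
+9 hours and 20 minutes → arrive 3:10 AM UTC on Sep 22.
Flight 2 in UTC: 10:49 PM + 10:00 = 8:49 AM on Sep 22.
+9 hours → arrive 5:49 PM UTC on Sep 22.
Flight 1 lands earlier by 14 hours 39 minutes.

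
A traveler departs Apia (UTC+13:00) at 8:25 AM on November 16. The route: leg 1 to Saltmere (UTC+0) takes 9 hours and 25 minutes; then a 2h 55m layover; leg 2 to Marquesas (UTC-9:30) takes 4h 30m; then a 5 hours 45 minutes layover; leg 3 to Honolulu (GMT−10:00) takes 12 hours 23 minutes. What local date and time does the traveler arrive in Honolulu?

Convert departure to UTC: 8:25 AM − 13:00 = 7:25 PM UTC on Nov 15.
Add 9 hours and 25 minutes leg 1 → 4:50 AM UTC (Nov 16).
Add 2 hours and 55 minutes layover in Saltmere → 7:45 AM UTC.
Add 4 hours 30 minutes leg 2 → 12:15 PM UTC.
Add 5 hours and 45 minutes layover in Marquesas → 6:00 PM UTC.
Add 12 hours and 23 minutes leg 3 → 6:23 AM UTC (Nov 17).
Honolulu is UTC−10:00, so local arrival = 6:23 AM − 10:00 = 8:23 PM on Nov 16.

8:23 PM on November 16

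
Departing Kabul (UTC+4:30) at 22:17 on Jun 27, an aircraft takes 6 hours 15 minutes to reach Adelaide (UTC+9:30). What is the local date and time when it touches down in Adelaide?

Adelaide is 5:00 ahead of Kabul.
After 6 hours 15 minutes it is 04:32 (Jun 28) in Kabul.
Shift by the zone difference: 04:32 + 5:00 = 09:32 on Jun 28 in Adelaide.

09:32 on June 28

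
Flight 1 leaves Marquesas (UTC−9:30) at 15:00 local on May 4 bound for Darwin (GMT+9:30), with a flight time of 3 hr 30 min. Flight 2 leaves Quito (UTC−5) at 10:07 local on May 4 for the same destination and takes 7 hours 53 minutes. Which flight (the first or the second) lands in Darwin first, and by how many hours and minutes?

the second, by 5 hours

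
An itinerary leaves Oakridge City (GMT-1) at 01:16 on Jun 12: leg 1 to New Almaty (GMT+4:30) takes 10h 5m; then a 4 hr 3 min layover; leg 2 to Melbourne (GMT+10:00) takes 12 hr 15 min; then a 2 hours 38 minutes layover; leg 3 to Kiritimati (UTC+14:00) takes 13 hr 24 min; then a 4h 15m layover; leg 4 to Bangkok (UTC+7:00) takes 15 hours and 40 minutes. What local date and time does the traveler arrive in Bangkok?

23:36 on June 14

Convert departure to UTC: 01:16 + 1:00 = 02:16 UTC on Jun 12.
Add 10 hours 5 minutes leg 1 → 12:21 UTC.
Add 4 hours and 3 minutes layover in New Almaty → 16:24 UTC.
Add 12 hours and 15 minutes leg 2 → 04:39 UTC (Jun 13).
Add 2 hours 38 minutes layover in Melbourne → 07:17 UTC.
Add 13 hours and 24 minutes leg 3 → 20:41 UTC.
Add 4 hours 15 minutes layover in Kiritimati → 00:56 UTC (Jun 14).
Add 15 hours 40 minutes leg 4 → 16:36 UTC.
Bangkok is UTC+7:00, so local arrival = 16:36 + 7:00 = 23:36 on Jun 14.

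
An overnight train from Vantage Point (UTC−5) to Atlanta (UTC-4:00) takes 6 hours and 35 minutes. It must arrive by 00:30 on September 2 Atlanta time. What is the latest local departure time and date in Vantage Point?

Target arrival in UTC: 00:30 + 4:00 = 04:30 on Sep 2.
Subtract 6 hours and 35 minutes → departure 21:55 UTC on Sep 1.
Vantage Point is UTC−5:00: 21:55 − 5:00 = 16:55 on Sep 1.

16:55 on September 1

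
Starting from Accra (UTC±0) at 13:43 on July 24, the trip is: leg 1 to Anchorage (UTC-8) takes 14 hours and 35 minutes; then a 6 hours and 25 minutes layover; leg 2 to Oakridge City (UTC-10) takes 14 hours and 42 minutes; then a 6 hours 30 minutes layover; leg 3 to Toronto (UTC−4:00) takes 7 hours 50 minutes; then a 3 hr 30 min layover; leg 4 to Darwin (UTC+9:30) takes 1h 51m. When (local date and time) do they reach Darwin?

Accra is at UTC+0, so departure is already 13:43 UTC on Jul 24.
Add 14 hours and 35 minutes leg 1 → 04:18 UTC (Jul 25).
Add 6 hours and 25 minutes layover in Anchorage → 10:43 UTC.
Add 14 hours 42 minutes leg 2 → 01:25 UTC (Jul 26).
Add 6 hours 30 minutes layover in Oakridge City → 07:55 UTC.
Add 7 hours 50 minutes leg 3 → 15:45 UTC.
Add 3 hours 30 minutes layover in Toronto → 19:15 UTC.
Add 1 hour and 51 minutes leg 4 → 21:06 UTC.
Darwin is UTC+9:30, so local arrival = 21:06 + 9:30 = 06:36 on Jul 27.

06:36 on July 27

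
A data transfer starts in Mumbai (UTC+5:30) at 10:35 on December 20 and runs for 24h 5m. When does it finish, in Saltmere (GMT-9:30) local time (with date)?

Convert start to UTC: 10:35 − 5:30 = 05:05 UTC on Dec 20.
Add 24 hours 5 minutes duration → 05:10 UTC (Dec 21).
Saltmere is UTC−9:30, so local end time = 05:10 − 9:30 = 19:40 on Dec 20.

19:40 on December 20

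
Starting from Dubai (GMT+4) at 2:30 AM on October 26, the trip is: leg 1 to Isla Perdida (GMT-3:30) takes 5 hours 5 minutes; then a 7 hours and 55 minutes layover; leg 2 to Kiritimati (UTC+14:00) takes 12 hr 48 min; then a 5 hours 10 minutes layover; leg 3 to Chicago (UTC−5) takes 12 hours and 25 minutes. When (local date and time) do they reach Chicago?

Convert departure to UTC: 2:30 AM − 4:00 = 10:30 PM UTC on Oct 25.
Add 5 hours and 5 minutes leg 1 → 3:35 AM UTC (Oct 26).
Add 7 hours 55 minutes layover in Isla Perdida → 11:30 AM UTC.
Add 12 hours 48 minutes leg 2 → 12:18 AM UTC (Oct 27).
Add 5 hours and 10 minutes layover in Kiritimati → 5:28 AM UTC.
Add 12 hours and 25 minutes leg 3 → 5:53 PM UTC.
Chicago is UTC−5:00, so local arrival = 5:53 PM − 5:00 = 12:53 PM on Oct 27.

12:53 PM on October 27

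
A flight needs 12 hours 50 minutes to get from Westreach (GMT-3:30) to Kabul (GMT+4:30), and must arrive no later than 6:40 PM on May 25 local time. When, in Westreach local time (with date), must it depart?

Target arrival in UTC: 6:40 PM − 4:30 = 2:10 PM on May 25.
Subtract 12 hours and 50 minutes → departure 1:20 AM UTC on May 25.
Westreach is UTC−3:30: 1:20 AM − 3:30 = 9:50 PM on May 24.

9:50 PM on May 24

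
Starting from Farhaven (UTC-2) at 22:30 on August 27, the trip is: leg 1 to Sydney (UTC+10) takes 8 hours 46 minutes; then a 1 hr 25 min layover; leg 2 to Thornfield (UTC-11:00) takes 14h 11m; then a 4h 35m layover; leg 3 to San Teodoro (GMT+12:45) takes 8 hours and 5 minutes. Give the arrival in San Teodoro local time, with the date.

02:17 on August 30

Convert departure to UTC: 22:30 + 2:00 = 00:30 UTC on Aug 28.
Add 8 hours and 46 minutes leg 1 → 09:16 UTC.
Add 1 hour 25 minutes layover in Sydney → 10:41 UTC.
Add 14 hours 11 minutes leg 2 → 00:52 UTC (Aug 29).
Add 4 hours 35 minutes layover in Thornfield → 05:27 UTC.
Add 8 hours 5 minutes leg 3 → 13:32 UTC.
San Teodoro is UTC+12:45, so local arrival = 13:32 + 12:45 = 02:17 on Aug 30.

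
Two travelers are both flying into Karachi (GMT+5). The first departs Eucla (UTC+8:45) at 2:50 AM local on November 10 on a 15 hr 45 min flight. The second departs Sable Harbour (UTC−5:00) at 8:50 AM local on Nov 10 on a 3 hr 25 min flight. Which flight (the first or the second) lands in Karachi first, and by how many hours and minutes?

the first, by 7 hours 25 minutes

Flight 1 in UTC: 2:50 AM − 8:45 = 6:05 PM on Nov 9.
+15 hours 45 minutes → arrive 9:50 AM UTC on Nov 10.
Flight 2 in UTC: 8:50 AM + 5:00 = 1:50 PM on Nov 10.
+3 hours 25 minutes → arrive 5:15 PM UTC on Nov 10.
Flight 1 lands earlier by 7 hours 25 minutes.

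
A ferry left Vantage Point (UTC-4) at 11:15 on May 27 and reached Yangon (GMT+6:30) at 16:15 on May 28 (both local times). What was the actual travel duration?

Yangon is 10:30 ahead of Vantage Point.
Clock-face elapsed time (ignoring zones) is 29 hours.
Actual elapsed = 29 hours − 10:30 = 18 hours 30 minutes.

18 hours 30 minutes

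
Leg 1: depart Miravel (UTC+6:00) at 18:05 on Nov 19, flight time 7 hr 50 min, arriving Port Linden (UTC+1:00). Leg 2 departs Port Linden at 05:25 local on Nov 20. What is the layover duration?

8 hours 30 minutes

Convert departure to UTC: 18:05 − 6:00 = 12:05 UTC on Nov 19.
Add 7 hours 50 minutes flight time → 19:55 UTC.
Port Linden is UTC+1:00, so local arrival = 19:55 + 1:00 = 20:55 on Nov 19.
Layover = 05:25 − 20:55 (+1 day) = 8 hours 30 minutes.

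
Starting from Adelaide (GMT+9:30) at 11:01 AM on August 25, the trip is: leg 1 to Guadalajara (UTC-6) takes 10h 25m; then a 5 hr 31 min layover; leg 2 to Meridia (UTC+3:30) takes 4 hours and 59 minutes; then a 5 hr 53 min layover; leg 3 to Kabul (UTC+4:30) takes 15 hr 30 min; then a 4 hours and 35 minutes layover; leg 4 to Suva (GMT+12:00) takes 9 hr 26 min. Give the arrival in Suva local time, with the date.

9:50 PM on August 27

Convert departure to UTC: 11:01 AM − 9:30 = 1:31 AM UTC on Aug 25.
Add 10 hours 25 minutes leg 1 → 11:56 AM UTC.
Add 5 hours 31 minutes layover in Guadalajara → 5:27 PM UTC.
Add 4 hours and 59 minutes leg 2 → 10:26 PM UTC.
Add 5 hours 53 minutes layover in Meridia → 4:19 AM UTC (Aug 26).
Add 15 hours 30 minutes leg 3 → 7:49 PM UTC.
Add 4 hours 35 minutes layover in Kabul → 12:24 AM UTC (Aug 27).
Add 9 hours and 26 minutes leg 4 → 9:50 AM UTC.
Suva is UTC+12:00, so local arrival = 9:50 AM + 12:00 = 9:50 PM on Aug 27.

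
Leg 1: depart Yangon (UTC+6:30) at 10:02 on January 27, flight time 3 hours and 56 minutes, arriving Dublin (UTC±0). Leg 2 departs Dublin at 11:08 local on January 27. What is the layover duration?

3 hours 40 minutes

Convert departure to UTC: 10:02 − 6:30 = 03:32 UTC on Jan 27.
Add 3 hours and 56 minutes flight time → 07:28 UTC.
Dublin is UTC+0, so local arrival is the same: 07:28 on Jan 27.
Layover = 11:08 − 07:28 = 3 hours 40 minutes.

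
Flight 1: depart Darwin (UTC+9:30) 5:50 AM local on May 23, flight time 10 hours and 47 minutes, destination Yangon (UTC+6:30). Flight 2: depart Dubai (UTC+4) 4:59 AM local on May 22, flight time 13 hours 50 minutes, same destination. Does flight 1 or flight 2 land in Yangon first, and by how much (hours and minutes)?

the second, by 16 hours 18 minutes

Flight 1 in UTC: 5:50 AM − 9:30 = 8:20 PM on May 22.
+10 hours and 47 minutes → arrive 7:07 AM UTC on May 23.
Flight 2 in UTC: 4:59 AM − 4:00 = 12:59 AM on May 22.
+13 hours and 50 minutes → arrive 2:49 PM UTC on May 22.
Flight 2 lands earlier by 16 hours 18 minutes.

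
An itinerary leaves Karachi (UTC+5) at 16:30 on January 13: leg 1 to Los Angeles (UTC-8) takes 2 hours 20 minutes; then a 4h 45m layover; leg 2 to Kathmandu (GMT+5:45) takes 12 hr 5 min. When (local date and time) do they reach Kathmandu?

Convert departure to UTC: 16:30 − 5:00 = 11:30 UTC on Jan 13.
Add 2 hours 20 minutes leg 1 → 13:50 UTC.
Add 4 hours 45 minutes layover in Los Angeles → 18:35 UTC.
Add 12 hours and 5 minutes leg 2 → 06:40 UTC (Jan 14).
Kathmandu is UTC+5:45, so local arrival = 06:40 + 5:45 = 12:25 on Jan 14.

12:25 on January 14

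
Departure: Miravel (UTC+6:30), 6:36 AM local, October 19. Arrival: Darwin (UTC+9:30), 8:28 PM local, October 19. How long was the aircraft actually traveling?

Departure in UTC: 6:36 AM − 6:30 = 12:06 AM on Oct 19.
Arrival in UTC: 8:28 PM − 9:30 = 10:58 AM on Oct 19.
Elapsed = 10:58 AM − 12:06 AM = 10 hours 52 minutes.

10 hours 52 minutes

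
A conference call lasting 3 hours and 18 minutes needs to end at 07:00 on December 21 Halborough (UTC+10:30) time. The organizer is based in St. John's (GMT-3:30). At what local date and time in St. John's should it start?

13:42 on December 20

Target end time in UTC: 07:00 − 10:30 = 20:30 on Dec 20.
Subtract 3 hours 18 minutes → start 17:12 UTC on Dec 20.
St. John's is UTC−3:30: 17:12 − 3:30 = 13:42 on Dec 20.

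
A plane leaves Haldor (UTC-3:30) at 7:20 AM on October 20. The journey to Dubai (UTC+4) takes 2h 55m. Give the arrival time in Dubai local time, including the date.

Dubai is 7:30 ahead of Haldor.
After 2 hours 55 minutes it is 10:15 AM in Haldor.
Shift by the zone difference: 10:15 AM + 7:30 = 5:45 PM on Oct 20 in Dubai.

5:45 PM on October 20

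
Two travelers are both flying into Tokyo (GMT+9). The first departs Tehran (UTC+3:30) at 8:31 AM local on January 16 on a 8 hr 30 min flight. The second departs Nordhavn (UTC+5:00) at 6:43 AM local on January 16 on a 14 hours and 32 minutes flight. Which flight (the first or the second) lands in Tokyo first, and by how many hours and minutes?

Flight 1 in UTC: 8:31 AM − 3:30 = 5:01 AM on Jan 16.
+8 hours 30 minutes → arrive 1:31 PM UTC on Jan 16.
Flight 2 in UTC: 6:43 AM − 5:00 = 1:43 AM on Jan 16.
+14 hours and 32 minutes → arrive 4:15 PM UTC on Jan 16.
Flight 1 lands earlier by 2 hours 44 minutes.

the first, by 2 hours 44 minutes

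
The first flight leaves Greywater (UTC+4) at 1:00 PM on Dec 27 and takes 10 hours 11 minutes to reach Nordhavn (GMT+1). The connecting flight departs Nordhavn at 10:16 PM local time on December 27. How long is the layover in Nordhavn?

Convert departure to UTC: 1:00 PM − 4:00 = 9:00 AM UTC on Dec 27.
Add 10 hours 11 minutes flight time → 7:11 PM UTC.
Nordhavn is UTC+1:00, so local arrival = 7:11 PM + 1:00 = 8:11 PM on Dec 27.
Layover = 10:16 PM − 8:11 PM = 2 hours 5 minutes.

2 hours 5 minutes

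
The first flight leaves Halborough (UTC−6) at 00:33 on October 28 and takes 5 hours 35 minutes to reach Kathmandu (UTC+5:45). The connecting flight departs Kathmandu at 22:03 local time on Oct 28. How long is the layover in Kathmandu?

4 hours 10 minutes

Convert departure to UTC: 00:33 + 6:00 = 06:33 UTC on Oct 28.
Add 5 hours and 35 minutes flight time → 12:08 UTC.
Kathmandu is UTC+5:45, so local arrival = 12:08 + 5:45 = 17:53 on Oct 28.
Layover = 22:03 − 17:53 = 4 hours 10 minutes.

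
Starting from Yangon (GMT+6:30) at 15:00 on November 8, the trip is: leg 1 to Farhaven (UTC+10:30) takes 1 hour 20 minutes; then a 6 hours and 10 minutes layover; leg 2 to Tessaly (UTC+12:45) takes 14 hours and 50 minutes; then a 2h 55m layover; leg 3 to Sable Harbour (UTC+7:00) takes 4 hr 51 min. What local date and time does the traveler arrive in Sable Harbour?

21:36 on Nov 9

Convert departure to UTC: 15:00 − 6:30 = 08:30 UTC on Nov 8.
Add 1 hour and 20 minutes leg 1 → 09:50 UTC.
Add 6 hours 10 minutes layover in Farhaven → 16:00 UTC.
Add 14 hours 50 minutes leg 2 → 06:50 UTC (Nov 9).
Add 2 hours and 55 minutes layover in Tessaly → 09:45 UTC.
Add 4 hours 51 minutes leg 3 → 14:36 UTC.
Sable Harbour is UTC+7:00, so local arrival = 14:36 + 7:00 = 21:36 on Nov 9.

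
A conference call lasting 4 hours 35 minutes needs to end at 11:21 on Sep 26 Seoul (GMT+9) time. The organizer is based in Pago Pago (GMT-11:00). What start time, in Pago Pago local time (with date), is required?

10:46 on September 25

Target end time in UTC: 11:21 − 9:00 = 02:21 on Sep 26.
Subtract 4 hours and 35 minutes → start 21:46 UTC on Sep 25.
Pago Pago is UTC−11:00: 21:46 − 11:00 = 10:46 on Sep 25.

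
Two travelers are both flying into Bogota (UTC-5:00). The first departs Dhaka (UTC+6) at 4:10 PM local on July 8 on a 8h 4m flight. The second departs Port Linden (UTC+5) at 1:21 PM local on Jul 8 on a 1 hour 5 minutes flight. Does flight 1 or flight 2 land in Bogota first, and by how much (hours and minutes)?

the second, by 8 hours 48 minutes

Flight 1 in UTC: 4:10 PM − 6:00 = 10:10 AM on Jul 8.
+8 hours 4 minutes → arrive 6:14 PM UTC on Jul 8.
Flight 2 in UTC: 1:21 PM − 5:00 = 8:21 AM on Jul 8.
+1 hour 5 minutes → arrive 9:26 AM UTC on Jul 8.
Flight 2 lands earlier by 8 hours 48 minutes.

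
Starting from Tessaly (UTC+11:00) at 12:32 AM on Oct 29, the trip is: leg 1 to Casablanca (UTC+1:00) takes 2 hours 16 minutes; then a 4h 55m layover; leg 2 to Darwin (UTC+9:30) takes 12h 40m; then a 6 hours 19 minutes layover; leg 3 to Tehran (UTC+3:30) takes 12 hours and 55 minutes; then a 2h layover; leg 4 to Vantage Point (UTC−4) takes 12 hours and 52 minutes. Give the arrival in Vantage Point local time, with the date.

3:29 PM on October 30

Convert departure to UTC: 12:32 AM − 11:00 = 1:32 PM UTC on Oct 28.
Add 2 hours 16 minutes leg 1 → 3:48 PM UTC.
Add 4 hours 55 minutes layover in Casablanca → 8:43 PM UTC.
Add 12 hours 40 minutes leg 2 → 9:23 AM UTC (Oct 29).
Add 6 hours and 19 minutes layover in Darwin → 3:42 PM UTC.
Add 12 hours and 55 minutes leg 3 → 4:37 AM UTC (Oct 30).
Add 2 hours layover in Tehran → 6:37 AM UTC.
Add 12 hours and 52 minutes leg 4 → 7:29 PM UTC.
Vantage Point is UTC−4:00, so local arrival = 7:29 PM − 4:00 = 3:29 PM on Oct 30.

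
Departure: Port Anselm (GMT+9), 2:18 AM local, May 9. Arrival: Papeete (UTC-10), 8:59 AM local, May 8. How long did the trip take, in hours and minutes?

Departure in UTC: 2:18 AM − 9:00 = 5:18 PM on May 8.
Arrival in UTC: 8:59 AM + 10:00 = 6:59 PM on May 8.
Elapsed = 6:59 PM − 5:18 PM = 1 hour 41 minutes.

1 hour 41 minutes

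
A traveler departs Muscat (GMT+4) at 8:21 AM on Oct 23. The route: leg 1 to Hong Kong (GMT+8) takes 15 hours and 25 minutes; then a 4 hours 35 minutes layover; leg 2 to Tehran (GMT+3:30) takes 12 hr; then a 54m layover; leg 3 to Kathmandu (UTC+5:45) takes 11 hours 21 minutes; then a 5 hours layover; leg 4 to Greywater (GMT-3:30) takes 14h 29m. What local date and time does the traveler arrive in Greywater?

Convert departure to UTC: 8:21 AM − 4:00 = 4:21 AM UTC on Oct 23.
Add 15 hours 25 minutes leg 1 → 7:46 PM UTC.
Add 4 hours 35 minutes layover in Hong Kong → 12:21 AM UTC (Oct 24).
Add 12 hours leg 2 → 12:21 PM UTC.
Add 54 minutes layover in Tehran → 1:15 PM UTC.
Add 11 hours 21 minutes leg 3 → 12:36 AM UTC (Oct 25).
Add 5 hours layover in Kathmandu → 5:36 AM UTC.
Add 14 hours and 29 minutes leg 4 → 8:05 PM UTC.
Greywater is UTC−3:30, so local arrival = 8:05 PM − 3:30 = 4:35 PM on Oct 25.

4:35 PM on Oct 25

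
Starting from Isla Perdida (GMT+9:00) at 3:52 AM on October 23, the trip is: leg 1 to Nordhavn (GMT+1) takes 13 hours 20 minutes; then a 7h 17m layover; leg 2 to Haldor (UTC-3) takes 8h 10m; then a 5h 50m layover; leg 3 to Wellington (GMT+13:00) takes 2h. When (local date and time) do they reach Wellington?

8:29 PM on October 24

Convert departure to UTC: 3:52 AM − 9:00 = 6:52 PM UTC on Oct 22.
Add 13 hours 20 minutes leg 1 → 8:12 AM UTC (Oct 23).
Add 7 hours 17 minutes layover in Nordhavn → 3:29 PM UTC.
Add 8 hours 10 minutes leg 2 → 11:39 PM UTC.
Add 5 hours and 50 minutes layover in Haldor → 5:29 AM UTC (Oct 24).
Add 2 hours leg 3 → 7:29 AM UTC.
Wellington is UTC+13:00, so local arrival = 7:29 AM + 13:00 = 8:29 PM on Oct 24.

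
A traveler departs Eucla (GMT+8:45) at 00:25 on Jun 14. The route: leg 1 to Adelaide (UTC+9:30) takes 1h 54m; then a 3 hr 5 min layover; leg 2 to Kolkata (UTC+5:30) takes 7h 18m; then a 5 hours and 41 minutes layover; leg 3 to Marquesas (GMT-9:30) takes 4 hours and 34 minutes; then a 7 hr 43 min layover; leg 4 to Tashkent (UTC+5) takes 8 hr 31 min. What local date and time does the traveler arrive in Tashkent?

11:26 on June 15

Convert departure to UTC: 00:25 − 8:45 = 15:40 UTC on Jun 13.
Add 1 hour 54 minutes leg 1 → 17:34 UTC.
Add 3 hours 5 minutes layover in Adelaide → 20:39 UTC.
Add 7 hours and 18 minutes leg 2 → 03:57 UTC (Jun 14).
Add 5 hours 41 minutes layover in Kolkata → 09:38 UTC.
Add 4 hours and 34 minutes leg 3 → 14:12 UTC.
Add 7 hours 43 minutes layover in Marquesas → 21:55 UTC.
Add 8 hours 31 minutes leg 4 → 06:26 UTC (Jun 15).
Tashkent is UTC+5:00, so local arrival = 06:26 + 5:00 = 11:26 on Jun 15.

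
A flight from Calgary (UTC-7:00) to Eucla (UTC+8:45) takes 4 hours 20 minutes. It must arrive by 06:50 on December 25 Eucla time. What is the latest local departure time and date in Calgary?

Target arrival in UTC: 06:50 − 8:45 = 22:05 on Dec 24.
Subtract 4 hours and 20 minutes → departure 17:45 UTC on Dec 24.
Calgary is UTC−7:00: 17:45 − 7:00 = 10:45 on Dec 24.

10:45 on December 24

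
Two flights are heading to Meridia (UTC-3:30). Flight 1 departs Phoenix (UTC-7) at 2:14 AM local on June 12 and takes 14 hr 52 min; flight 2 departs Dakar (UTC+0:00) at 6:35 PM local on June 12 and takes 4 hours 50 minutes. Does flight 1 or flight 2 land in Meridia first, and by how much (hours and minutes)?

Flight 1 in UTC: 2:14 AM + 7:00 = 9:14 AM on Jun 12.
+14 hours 52 minutes → arrive 12:06 AM UTC on Jun 13.
Flight 2 departs at 6:35 PM UTC (Jun 12).
+4 hours and 50 minutes → arrive 11:25 PM UTC on Jun 12.
Flight 2 lands earlier by 41 minutes.

the second, by 41 minutes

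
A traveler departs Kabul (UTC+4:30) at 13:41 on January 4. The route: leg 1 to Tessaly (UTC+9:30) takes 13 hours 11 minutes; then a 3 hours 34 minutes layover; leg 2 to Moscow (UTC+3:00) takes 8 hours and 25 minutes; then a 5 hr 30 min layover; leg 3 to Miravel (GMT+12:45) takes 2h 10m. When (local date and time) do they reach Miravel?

06:46 on January 6

Convert departure to UTC: 13:41 − 4:30 = 09:11 UTC on Jan 4.
Add 13 hours and 11 minutes leg 1 → 22:22 UTC.
Add 3 hours and 34 minutes layover in Tessaly → 01:56 UTC (Jan 5).
Add 8 hours and 25 minutes leg 2 → 10:21 UTC.
Add 5 hours and 30 minutes layover in Moscow → 15:51 UTC.
Add 2 hours 10 minutes leg 3 → 18:01 UTC.
Miravel is UTC+12:45, so local arrival = 18:01 + 12:45 = 06:46 on Jan 6.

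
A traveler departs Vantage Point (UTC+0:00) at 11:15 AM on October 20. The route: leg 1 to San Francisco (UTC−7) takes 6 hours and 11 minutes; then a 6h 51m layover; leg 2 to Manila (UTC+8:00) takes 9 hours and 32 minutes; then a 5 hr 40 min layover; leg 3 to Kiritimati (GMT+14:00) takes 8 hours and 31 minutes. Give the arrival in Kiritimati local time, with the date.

2:00 PM on October 22

Vantage Point is at UTC+0, so departure is already 11:15 AM UTC on Oct 20.
Add 6 hours 11 minutes leg 1 → 5:26 PM UTC.
Add 6 hours 51 minutes layover in San Francisco → 12:17 AM UTC (Oct 21).
Add 9 hours 32 minutes leg 2 → 9:49 AM UTC.
Add 5 hours 40 minutes layover in Manila → 3:29 PM UTC.
Add 8 hours 31 minutes leg 3 → 12:00 AM UTC (Oct 22).
Kiritimati is UTC+14:00, so local arrival = 12:00 AM + 14:00 = 2:00 PM on Oct 22.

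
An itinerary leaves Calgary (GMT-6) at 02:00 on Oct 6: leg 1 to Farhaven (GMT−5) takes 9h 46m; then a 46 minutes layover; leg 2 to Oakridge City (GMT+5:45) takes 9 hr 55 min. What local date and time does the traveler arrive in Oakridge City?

10:12 on October 7

Convert departure to UTC: 02:00 + 6:00 = 08:00 UTC on Oct 6.
Add 9 hours and 46 minutes leg 1 → 17:46 UTC.
Add 46 minutes layover in Farhaven → 18:32 UTC.
Add 9 hours 55 minutes leg 2 → 04:27 UTC (Oct 7).
Oakridge City is UTC+5:45, so local arrival = 04:27 + 5:45 = 10:12 on Oct 7.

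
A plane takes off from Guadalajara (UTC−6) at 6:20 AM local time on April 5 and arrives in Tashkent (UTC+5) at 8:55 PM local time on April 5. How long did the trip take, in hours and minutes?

3 hours 35 minutes

Departure in UTC: 6:20 AM + 6:00 = 12:20 PM on Apr 5.
Arrival in UTC: 8:55 PM − 5:00 = 3:55 PM on Apr 5.
Elapsed = 3:55 PM − 12:20 PM = 3 hours 35 minutes.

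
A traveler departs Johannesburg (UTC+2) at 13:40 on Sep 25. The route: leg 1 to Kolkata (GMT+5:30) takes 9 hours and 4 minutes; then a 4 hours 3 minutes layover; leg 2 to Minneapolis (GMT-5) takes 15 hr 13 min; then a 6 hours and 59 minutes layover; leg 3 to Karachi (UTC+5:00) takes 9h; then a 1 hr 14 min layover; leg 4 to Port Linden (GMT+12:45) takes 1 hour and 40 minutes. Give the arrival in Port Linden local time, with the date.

Convert departure to UTC: 13:40 − 2:00 = 11:40 UTC on Sep 25.
Add 9 hours and 4 minutes leg 1 → 20:44 UTC.
Add 4 hours 3 minutes layover in Kolkata → 00:47 UTC (Sep 26).
Add 15 hours and 13 minutes leg 2 → 16:00 UTC.
Add 6 hours 59 minutes layover in Minneapolis → 22:59 UTC.
Add 9 hours leg 3 → 07:59 UTC (Sep 27).
Add 1 hour 14 minutes layover in Karachi → 09:13 UTC.
Add 1 hour 40 minutes leg 4 → 10:53 UTC.
Port Linden is UTC+12:45, so local arrival = 10:53 + 12:45 = 23:38 on Sep 27.

23:38 on September 27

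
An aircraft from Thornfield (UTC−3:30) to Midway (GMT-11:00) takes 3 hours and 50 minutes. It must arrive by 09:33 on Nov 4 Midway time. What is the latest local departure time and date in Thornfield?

13:13 on November 4

Target arrival in UTC: 09:33 + 11:00 = 20:33 on Nov 4.
Subtract 3 hours and 50 minutes → departure 16:43 UTC on Nov 4.
Thornfield is UTC−3:30: 16:43 − 3:30 = 13:13 on Nov 4.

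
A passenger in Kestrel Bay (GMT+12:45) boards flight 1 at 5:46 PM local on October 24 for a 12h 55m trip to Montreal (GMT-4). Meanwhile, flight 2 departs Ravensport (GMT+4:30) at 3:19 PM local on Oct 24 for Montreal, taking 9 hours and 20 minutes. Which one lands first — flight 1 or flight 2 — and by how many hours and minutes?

the first, by 2 hours 13 minutes

Flight 1 in UTC: 5:46 PM − 12:45 = 5:01 AM on Oct 24.
+12 hours and 55 minutes → arrive 5:56 PM UTC on Oct 24.
Flight 2 in UTC: 3:19 PM − 4:30 = 10:49 AM on Oct 24.
+9 hours and 20 minutes → arrive 8:09 PM UTC on Oct 24.
Flight 1 lands earlier by 2 hours 13 minutes.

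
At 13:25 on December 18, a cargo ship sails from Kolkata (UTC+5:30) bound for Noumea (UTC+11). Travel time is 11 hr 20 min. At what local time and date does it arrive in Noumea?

Noumea is 5:30 ahead of Kolkata.
After 11 hours and 20 minutes it is 00:45 (Dec 19) in Kolkata.
Shift by the zone difference: 00:45 + 5:30 = 06:15 on Dec 19 in Noumea.

06:15 on December 19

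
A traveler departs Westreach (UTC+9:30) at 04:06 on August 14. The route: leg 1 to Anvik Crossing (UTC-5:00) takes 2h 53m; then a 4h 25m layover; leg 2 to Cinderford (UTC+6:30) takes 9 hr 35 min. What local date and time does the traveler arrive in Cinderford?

Convert departure to UTC: 04:06 − 9:30 = 18:36 UTC on Aug 13.
Add 2 hours 53 minutes leg 1 → 21:29 UTC.
Add 4 hours and 25 minutes layover in Anvik Crossing → 01:54 UTC (Aug 14).
Add 9 hours and 35 minutes leg 2 → 11:29 UTC.
Cinderford is UTC+6:30, so local arrival = 11:29 + 6:30 = 17:59 on Aug 14.

17:59 on Aug 14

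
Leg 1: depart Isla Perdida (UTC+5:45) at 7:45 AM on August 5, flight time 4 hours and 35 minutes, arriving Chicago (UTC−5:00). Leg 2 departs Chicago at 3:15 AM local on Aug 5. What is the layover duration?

1 hour 40 minutes

Convert departure to UTC: 7:45 AM − 5:45 = 2:00 AM UTC on Aug 5.
Add 4 hours 35 minutes flight time → 6:35 AM UTC.
Chicago is UTC−5:00, so local arrival = 6:35 AM − 5:00 = 1:35 AM on Aug 5.
Layover = 3:15 AM − 1:35 AM = 1 hour 40 minutes.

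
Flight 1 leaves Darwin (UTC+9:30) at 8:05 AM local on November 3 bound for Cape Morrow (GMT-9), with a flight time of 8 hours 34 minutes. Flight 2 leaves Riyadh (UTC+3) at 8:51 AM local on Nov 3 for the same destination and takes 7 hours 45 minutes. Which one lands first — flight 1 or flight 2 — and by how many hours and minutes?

Flight 1 in UTC: 8:05 AM − 9:30 = 10:35 PM on Nov 2.
+8 hours and 34 minutes → arrive 7:09 AM UTC on Nov 3.
Flight 2 in UTC: 8:51 AM − 3:00 = 5:51 AM on Nov 3.
+7 hours and 45 minutes → arrive 1:36 PM UTC on Nov 3.
Flight 1 lands earlier by 6 hours 27 minutes.

the first, by 6 hours 27 minutes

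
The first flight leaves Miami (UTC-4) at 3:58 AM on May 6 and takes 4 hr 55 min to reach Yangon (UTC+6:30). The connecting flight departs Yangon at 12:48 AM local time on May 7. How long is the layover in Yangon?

Convert departure to UTC: 3:58 AM + 4:00 = 7:58 AM UTC on May 6.
Add 4 hours 55 minutes flight time → 12:53 PM UTC.
Yangon is UTC+6:30, so local arrival = 12:53 PM + 6:30 = 7:23 PM on May 6.
Layover = 12:48 AM − 7:23 PM (+1 day) = 5 hours 25 minutes.

5 hours 25 minutes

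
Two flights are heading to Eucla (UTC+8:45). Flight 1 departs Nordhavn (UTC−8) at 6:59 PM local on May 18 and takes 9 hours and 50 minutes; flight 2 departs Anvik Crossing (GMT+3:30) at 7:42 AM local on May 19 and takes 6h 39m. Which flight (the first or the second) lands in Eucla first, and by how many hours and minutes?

Flight 1 in UTC: 6:59 PM + 8:00 = 2:59 AM on May 19.
+9 hours 50 minutes → arrive 12:49 PM UTC on May 19.
Flight 2 in UTC: 7:42 AM − 3:30 = 4:12 AM on May 19.
+6 hours and 39 minutes → arrive 10:51 AM UTC on May 19.
Flight 2 lands earlier by 1 hour 58 minutes.

the second, by 1 hour 58 minutes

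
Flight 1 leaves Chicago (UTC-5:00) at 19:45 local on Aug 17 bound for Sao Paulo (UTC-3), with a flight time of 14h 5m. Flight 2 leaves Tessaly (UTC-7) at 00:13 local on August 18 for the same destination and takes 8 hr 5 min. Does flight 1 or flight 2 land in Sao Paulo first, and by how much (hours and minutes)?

Flight 1 in UTC: 19:45 + 5:00 = 00:45 on Aug 18.
+14 hours and 5 minutes → arrive 14:50 UTC on Aug 18.
Flight 2 in UTC: 00:13 + 7:00 = 07:13 on Aug 18.
+8 hours and 5 minutes → arrive 15:18 UTC on Aug 18.
Flight 1 lands earlier by 28 minutes.

the first, by 28 minutes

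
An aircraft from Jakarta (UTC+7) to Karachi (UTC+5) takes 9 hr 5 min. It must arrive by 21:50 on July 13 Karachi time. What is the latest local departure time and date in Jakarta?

Target arrival in UTC: 21:50 − 5:00 = 16:50 on Jul 13.
Subtract 9 hours 5 minutes → departure 07:45 UTC on Jul 13.
Jakarta is UTC+7:00: 07:45 + 7:00 = 14:45 on Jul 13.

14:45 on July 13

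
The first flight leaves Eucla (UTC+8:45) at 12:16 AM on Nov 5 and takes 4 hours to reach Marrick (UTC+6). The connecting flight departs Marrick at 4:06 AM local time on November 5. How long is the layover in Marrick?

2 hours 35 minutes

Convert departure to UTC: 12:16 AM − 8:45 = 3:31 PM UTC on Nov 4.
Add 4 hours flight time → 7:31 PM UTC.
Marrick is UTC+6:00, so local arrival = 7:31 PM + 6:00 = 1:31 AM on Nov 5.
Layover = 4:06 AM − 1:31 AM = 2 hours 35 minutes.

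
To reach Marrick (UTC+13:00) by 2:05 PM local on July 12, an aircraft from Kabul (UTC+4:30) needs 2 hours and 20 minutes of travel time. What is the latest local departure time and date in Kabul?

3:15 AM on July 12

Target arrival in UTC: 2:05 PM − 13:00 = 1:05 AM on Jul 12.
Subtract 2 hours and 20 minutes → departure 10:45 PM UTC on Jul 11.
Kabul is UTC+4:30: 10:45 PM + 4:30 = 3:15 AM on Jul 12.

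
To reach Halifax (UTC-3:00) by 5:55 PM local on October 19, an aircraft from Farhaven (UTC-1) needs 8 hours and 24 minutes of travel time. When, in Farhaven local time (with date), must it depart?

Target arrival in UTC: 5:55 PM + 3:00 = 8:55 PM on Oct 19.
Subtract 8 hours 24 minutes → departure 12:31 PM UTC on Oct 19.
Farhaven is UTC−1:00: 12:31 PM − 1:00 = 11:31 AM on Oct 19.

11:31 AM on October 19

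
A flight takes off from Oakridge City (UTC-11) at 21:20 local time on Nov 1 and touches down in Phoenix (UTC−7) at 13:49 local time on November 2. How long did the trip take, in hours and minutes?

Departure in UTC: 21:20 + 11:00 = 08:20 on Nov 2.
Arrival in UTC: 13:49 + 7:00 = 20:49 on Nov 2.
Elapsed = 20:49 − 08:20 = 12 hours 29 minutes.

12 hours 29 minutes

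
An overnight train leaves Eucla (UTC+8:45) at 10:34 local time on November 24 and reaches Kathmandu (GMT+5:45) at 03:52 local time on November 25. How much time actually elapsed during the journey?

20 hours 18 minutes

Departure in UTC: 10:34 − 8:45 = 01:49 on Nov 24.
Arrival in UTC: 03:52 − 5:45 = 22:07 on Nov 24.
Elapsed = 22:07 − 01:49 = 20 hours 18 minutes.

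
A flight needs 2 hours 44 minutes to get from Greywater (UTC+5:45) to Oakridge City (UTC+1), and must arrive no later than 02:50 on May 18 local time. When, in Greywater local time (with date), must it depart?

Target arrival in UTC: 02:50 − 1:00 = 01:50 on May 18.
Subtract 2 hours and 44 minutes → departure 23:06 UTC on May 17.
Greywater is UTC+5:45: 23:06 + 5:45 = 04:51 on May 18.

04:51 on May 18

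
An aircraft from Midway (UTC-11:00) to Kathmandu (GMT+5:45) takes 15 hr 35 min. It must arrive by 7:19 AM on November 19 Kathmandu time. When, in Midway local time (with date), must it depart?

10:59 PM on Nov 17

Target arrival in UTC: 7:19 AM − 5:45 = 1:34 AM on Nov 19.
Subtract 15 hours 35 minutes → departure 9:59 AM UTC on Nov 18.
Midway is UTC−11:00: 9:59 AM − 11:00 = 10:59 PM on Nov 17.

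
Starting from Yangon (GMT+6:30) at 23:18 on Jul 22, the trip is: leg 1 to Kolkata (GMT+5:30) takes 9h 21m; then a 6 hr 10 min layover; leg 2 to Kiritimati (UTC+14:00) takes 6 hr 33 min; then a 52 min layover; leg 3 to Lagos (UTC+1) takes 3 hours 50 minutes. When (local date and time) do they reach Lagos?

20:34 on Jul 23

Convert departure to UTC: 23:18 − 6:30 = 16:48 UTC on Jul 22.
Add 9 hours 21 minutes leg 1 → 02:09 UTC (Jul 23).
Add 6 hours 10 minutes layover in Kolkata → 08:19 UTC.
Add 6 hours 33 minutes leg 2 → 14:52 UTC.
Add 52 minutes layover in Kiritimati → 15:44 UTC.
Add 3 hours and 50 minutes leg 3 → 19:34 UTC.
Lagos is UTC+1:00, so local arrival = 19:34 + 1:00 = 20:34 on Jul 23.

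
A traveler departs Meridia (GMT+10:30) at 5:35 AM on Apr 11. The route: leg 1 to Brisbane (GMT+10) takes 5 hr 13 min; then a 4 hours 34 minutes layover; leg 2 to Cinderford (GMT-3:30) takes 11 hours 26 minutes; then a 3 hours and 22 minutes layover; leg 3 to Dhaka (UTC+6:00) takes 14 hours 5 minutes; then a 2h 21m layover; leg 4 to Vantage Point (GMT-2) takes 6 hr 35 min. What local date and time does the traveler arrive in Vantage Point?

4:41 PM on Apr 12

Convert departure to UTC: 5:35 AM − 10:30 = 7:05 PM UTC on Apr 10.
Add 5 hours 13 minutes leg 1 → 12:18 AM UTC (Apr 11).
Add 4 hours 34 minutes layover in Brisbane → 4:52 AM UTC.
Add 11 hours and 26 minutes leg 2 → 4:18 PM UTC.
Add 3 hours and 22 minutes layover in Cinderford → 7:40 PM UTC.
Add 14 hours and 5 minutes leg 3 → 9:45 AM UTC (Apr 12).
Add 2 hours 21 minutes layover in Dhaka → 12:06 PM UTC.
Add 6 hours and 35 minutes leg 4 → 6:41 PM UTC.
Vantage Point is UTC−2:00, so local arrival = 6:41 PM − 2:00 = 4:41 PM on Apr 12.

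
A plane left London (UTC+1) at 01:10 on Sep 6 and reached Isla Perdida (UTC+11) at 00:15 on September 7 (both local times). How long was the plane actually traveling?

Isla Perdida is 10:00 ahead of London.
Clock-face elapsed time (ignoring zones) is 23 hours 5 minutes.
Actual elapsed = 23 hours 5 minutes − 10:00 = 13 hours 5 minutes.

13 hours 5 minutes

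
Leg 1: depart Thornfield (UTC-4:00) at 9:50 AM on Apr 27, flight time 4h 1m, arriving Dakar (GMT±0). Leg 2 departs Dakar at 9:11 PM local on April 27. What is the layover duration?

3 hours 20 minutes

Convert departure to UTC: 9:50 AM + 4:00 = 1:50 PM UTC on Apr 27.
Add 4 hours and 1 minute flight time → 5:51 PM UTC.
Dakar is UTC+0, so local arrival is the same: 5:51 PM on Apr 27.
Layover = 9:11 PM − 5:51 PM = 3 hours 20 minutes.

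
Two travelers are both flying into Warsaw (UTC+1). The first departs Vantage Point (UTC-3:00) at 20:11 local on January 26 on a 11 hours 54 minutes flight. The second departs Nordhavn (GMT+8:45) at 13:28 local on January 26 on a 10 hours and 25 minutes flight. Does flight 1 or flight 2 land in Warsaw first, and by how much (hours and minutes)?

the second, by 19 hours 57 minutes

Flight 1 in UTC: 20:11 + 3:00 = 23:11 on Jan 26.
+11 hours and 54 minutes → arrive 11:05 UTC on Jan 27.
Flight 2 in UTC: 13:28 − 8:45 = 04:43 on Jan 26.
+10 hours and 25 minutes → arrive 15:08 UTC on Jan 26.
Flight 2 lands earlier by 19 hours 57 minutes.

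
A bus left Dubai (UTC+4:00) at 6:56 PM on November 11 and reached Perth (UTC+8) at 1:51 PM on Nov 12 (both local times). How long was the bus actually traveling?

Departure in UTC: 6:56 PM − 4:00 = 2:56 PM on Nov 11.
Arrival in UTC: 1:51 PM − 8:00 = 5:51 AM on Nov 12.
Elapsed = 5:51 AM − 2:56 PM (+1 day) = 14 hours 55 minutes.

14 hours 55 minutes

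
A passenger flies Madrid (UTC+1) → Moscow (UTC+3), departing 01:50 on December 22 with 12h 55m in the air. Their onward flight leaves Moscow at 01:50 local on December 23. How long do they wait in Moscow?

9 hours 5 minutes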